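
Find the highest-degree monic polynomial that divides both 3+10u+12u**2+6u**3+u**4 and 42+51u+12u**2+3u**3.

1+u

Euclidean algorithm in ℚ[u]:
  u**4+6u**3+12u**2+10u+3 = ((1/3)u+2/3)(3u**3+12u**2+51u+42) + (−13u**2−38u−25)
  3u**3+12u**2+51u+42 = (−(3/13)u−42/169)(−13u**2−38u−25) + ((6048/169)u+6048/169)
  −13u**2−38u−25 = (−(2197/6048)u−4225/6048)((6048/169)u+6048/169) + (0)
Last nonzero remainder: (6048/169)u+6048/169. Dividing through by 6048/169 gives the monic gcd u+1.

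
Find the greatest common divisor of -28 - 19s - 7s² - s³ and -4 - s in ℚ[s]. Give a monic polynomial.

4 + s

By polynomial division,
  -s³ - 7s² - 19s - 28 = (s² + 3s + 7)(-s - 4) + (0)
Last nonzero remainder: -s - 4. Dividing through by -1 gives the monic gcd s + 4.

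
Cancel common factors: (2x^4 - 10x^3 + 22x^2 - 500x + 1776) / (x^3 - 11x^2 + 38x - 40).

By polynomial division,
  2x^4 - 10x^3 + 22x^2 - 500x + 1776 = (2x + 12)(x^3 - 11x^2 + 38x - 40) + (78x^2 - 876x + 2256)
  x^3 - 11x^2 + 38x - 40 = ((1/78)x + 1/338)(78x^2 - 876x + 2256) + ((1972/169)x - 7888/169)
  78x^2 - 876x + 2256 = ((6591/986)x - 23829/493)((1972/169)x - 7888/169) + (0)
Last nonzero remainder: (1972/169)x - 7888/169. Dividing through by 1972/169 gives the monic gcd x - 4.
Cancel x - 4 from numerator and denominator to get the reduced form.

(2x^3 - 2x^2 + 14x - 444)/(x^2 - 7x + 10)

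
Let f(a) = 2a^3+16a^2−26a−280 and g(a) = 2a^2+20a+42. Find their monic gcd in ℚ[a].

Euclidean algorithm in ℚ[a]:
  2a^3+16a^2−26a−280 = (a−2)(2a^2+20a+42) + (−28a−196)
  2a^2+20a+42 = (−(1/14)a−3/14)(−28a−196) + (0)
Last nonzero remainder: −28a−196. Dividing through by −28 gives the monic gcd a+7.

a+7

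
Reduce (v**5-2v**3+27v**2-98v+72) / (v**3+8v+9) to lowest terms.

Euclidean algorithm in ℚ[v]:
  v**5-2v**3+27v**2-98v+72 = (v**2-10)(v**3+8v+9) + (18v**2-18v+162)
  v**3+8v+9 = ((1/18)v+1/18)(18v**2-18v+162) + (0)
Last nonzero remainder: 18v**2-18v+162. Dividing through by 18 gives the monic gcd v**2-v+9.
Cancel v**2-v+9 from numerator and denominator to get the reduced form.

(v**3+v**2-10v+8)/(v+1)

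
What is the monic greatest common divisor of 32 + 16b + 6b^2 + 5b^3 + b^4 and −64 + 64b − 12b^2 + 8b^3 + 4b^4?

16 + 3b^2 + b^3

Euclidean algorithm in ℚ[b]:
  b^4 + 5b^3 + 6b^2 + 16b + 32 = (1/4)(4b^4 + 8b^3 − 12b^2 + 64b − 64) + (3b^3 + 9b^2 + 48)
  4b^4 + 8b^3 − 12b^2 + 64b − 64 = ((4/3)b − 4/3)(3b^3 + 9b^2 + 48) + (0)
Last nonzero remainder: 3b^3 + 9b^2 + 48. Dividing through by 3 gives the monic gcd b^3 + 3b^2 + 16.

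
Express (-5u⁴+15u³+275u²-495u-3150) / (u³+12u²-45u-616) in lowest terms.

(-5u³-20u²+135u+450)/(u²+19u+88)

Repeated division with remainder:
  -5u⁴+15u³+275u²-495u-3150 = (-5u+75)(u³+12u²-45u-616) + (-850u²-200u+43050)
  u³+12u²-45u-616 = (-(1/850)u-4/289)(-850u²-200u+43050) + ((832/289)u-5824/289)
  -850u²-200u+43050 = (-(122825/416)u-888675/416)((832/289)u-5824/289) + (0)
Last nonzero remainder: (832/289)u-5824/289. Dividing through by 832/289 gives the monic gcd u-7.
Cancel u-7 from numerator and denominator to get the reduced form.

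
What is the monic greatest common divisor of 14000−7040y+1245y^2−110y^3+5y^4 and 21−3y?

Repeated division with remainder:
  5y^4−110y^3+1245y^2−7040y+14000 = (−(5/3)y^3+25y^2−240y+2000/3)(−3y+21) + (0)
Last nonzero remainder: −3y+21. Dividing through by −3 gives the monic gcd y−7.

−7+y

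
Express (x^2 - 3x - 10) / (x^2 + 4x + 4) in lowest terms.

(x - 5)/(x + 2)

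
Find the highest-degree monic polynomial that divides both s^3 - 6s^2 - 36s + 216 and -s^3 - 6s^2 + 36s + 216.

s^2 - 36

Euclidean algorithm in ℚ[s]:
  s^3 - 6s^2 - 36s + 216 = (-1)(-s^3 - 6s^2 + 36s + 216) + (-12s^2 + 432)
  -s^3 - 6s^2 + 36s + 216 = ((1/12)s + 1/2)(-12s^2 + 432) + (0)
Last nonzero remainder: -12s^2 + 432. Dividing through by -12 gives the monic gcd s^2 - 36.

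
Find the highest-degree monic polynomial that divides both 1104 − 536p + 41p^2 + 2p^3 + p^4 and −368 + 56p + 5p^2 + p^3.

Apply the Euclidean algorithm:
  p^4 + 2p^3 + 41p^2 − 536p + 1104 = (p − 3)(p^3 + 5p^2 + 56p − 368) + (0)
The last nonzero remainder p^3 + 5p^2 + 56p − 368 is already monic.

−368 + 56p + 5p^2 + p^3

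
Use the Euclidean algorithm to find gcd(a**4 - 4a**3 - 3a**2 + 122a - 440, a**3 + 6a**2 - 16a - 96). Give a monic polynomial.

a - 4

Euclidean algorithm in ℚ[a]:
  a**4 - 4a**3 - 3a**2 + 122a - 440 = (a - 10)(a**3 + 6a**2 - 16a - 96) + (73a**2 + 58a - 1400)
  a**3 + 6a**2 - 16a - 96 = ((1/73)a + 380/5329)(73a**2 + 58a - 1400) + (-(5104/5329)a + 20416/5329)
  73a**2 + 58a - 1400 = (-(389017/5104)a - 932575/2552)(-(5104/5329)a + 20416/5329) + (0)
Last nonzero remainder: -(5104/5329)a + 20416/5329. Dividing through by -5104/5329 gives the monic gcd a - 4.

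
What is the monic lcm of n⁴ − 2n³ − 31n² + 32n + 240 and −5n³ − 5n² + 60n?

n⁶ − 5n⁵ − 25n⁴ + 125n³ + 144n² − 720n

Apply the Euclidean algorithm:
  n⁴ − 2n³ − 31n² + 32n + 240 = (−(1/5)n + 3/5)(−5n³ − 5n² + 60n) + (−16n² − 4n + 240)
  −5n³ − 5n² + 60n = ((5/16)n + 15/64)(−16n² − 4n + 240) + (−(225/16)n − 225/4)
  −16n² − 4n + 240 = ((256/225)n − 64/15)(−(225/16)n − 225/4) + (0)
Last nonzero remainder: −(225/16)n − 225/4. Dividing through by −225/16 gives the monic gcd n + 4.
Then lcm(f, g) = f·g / gcd(f, g); expanding and making the result monic gives the answer.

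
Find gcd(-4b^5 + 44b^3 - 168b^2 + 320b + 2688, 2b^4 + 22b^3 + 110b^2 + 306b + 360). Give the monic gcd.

Apply the Euclidean algorithm:
  -4b^5 + 44b^3 - 168b^2 + 320b + 2688 = (-2b + 22)(2b^4 + 22b^3 + 110b^2 + 306b + 360) + (-220b^3 - 1976b^2 - 5692b - 5232)
  2b^4 + 22b^3 + 110b^2 + 306b + 360 = (-(1/110)b - 111/6050)(-220b^3 - 1976b^2 - 5692b - 5232) + ((66552/3025)b^2 + (465864/3025)b + 798624/3025)
  -220b^3 - 1976b^2 - 5692b - 5232 = (-(166375/16638)b - 329725/16638)((66552/3025)b^2 + (465864/3025)b + 798624/3025) + (0)
Last nonzero remainder: (66552/3025)b^2 + (465864/3025)b + 798624/3025. Dividing through by 66552/3025 gives the monic gcd b^2 + 7b + 12.

b^2 + 7b + 12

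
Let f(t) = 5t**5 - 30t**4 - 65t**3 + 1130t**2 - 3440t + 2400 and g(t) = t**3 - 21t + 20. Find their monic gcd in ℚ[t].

t**2 - 5t + 4

Euclidean algorithm in ℚ[t]:
  5t**5 - 30t**4 - 65t**3 + 1130t**2 - 3440t + 2400 = (5t**2 - 30t + 40)(t**3 - 21t + 20) + (400t**2 - 2000t + 1600)
  t**3 - 21t + 20 = ((1/400)t + 1/80)(400t**2 - 2000t + 1600) + (0)
Last nonzero remainder: 400t**2 - 2000t + 1600. Dividing through by 400 gives the monic gcd t**2 - 5t + 4.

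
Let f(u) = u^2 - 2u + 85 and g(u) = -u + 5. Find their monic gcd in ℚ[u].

Euclidean algorithm in ℚ[u]:
  u^2 - 2u + 85 = (-u - 3)(-u + 5) + (100)
  -u + 5 = (-(1/100)u + 1/20)(100) + (0)
The last nonzero remainder is the constant 100, so the polynomials are coprime and gcd = 1.

1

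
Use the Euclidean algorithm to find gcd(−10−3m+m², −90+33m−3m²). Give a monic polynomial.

−5+m

By polynomial division,
  m²−3m−10 = (−1/3)(−3m²+33m−90) + (8m−40)
  −3m²+33m−90 = (−(3/8)m+9/4)(8m−40) + (0)
Last nonzero remainder: 8m−40. Dividing through by 8 gives the monic gcd m−5.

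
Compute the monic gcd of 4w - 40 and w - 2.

1

Euclidean algorithm in ℚ[w]:
  4w - 40 = (4)(w - 2) + (-32)
  w - 2 = (-(1/32)w + 1/16)(-32) + (0)
The last nonzero remainder is the constant -32, so the polynomials are coprime and gcd = 1.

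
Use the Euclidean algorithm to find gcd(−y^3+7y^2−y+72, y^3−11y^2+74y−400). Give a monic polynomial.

y−8

By polynomial division,
  −y^3+7y^2−y+72 = (−1)(y^3−11y^2+74y−400) + (−4y^2+73y−328)
  y^3−11y^2+74y−400 = (−(1/4)y−29/16)(−4y^2+73y−328) + ((1989/16)y−1989/2)
  −4y^2+73y−328 = (−(64/1989)y+656/1989)((1989/16)y−1989/2) + (0)
Last nonzero remainder: (1989/16)y−1989/2. Dividing through by 1989/16 gives the monic gcd y−8.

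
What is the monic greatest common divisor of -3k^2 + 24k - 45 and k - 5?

k - 5

Euclidean algorithm in ℚ[k]:
  -3k^2 + 24k - 45 = (-3k + 9)(k - 5) + (0)
The last nonzero remainder k - 5 is already monic.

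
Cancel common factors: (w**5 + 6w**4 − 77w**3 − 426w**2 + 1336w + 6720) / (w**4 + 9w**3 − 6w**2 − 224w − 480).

(w**2 + w − 56)/(w + 4)

By polynomial division,
  w**5 + 6w**4 − 77w**3 − 426w**2 + 1336w + 6720 = (w − 3)(w**4 + 9w**3 − 6w**2 − 224w − 480) + (−44w**3 − 220w**2 + 1144w + 5280)
  w**4 + 9w**3 − 6w**2 − 224w − 480 = (−(1/44)w − 1/11)(−44w**3 − 220w**2 + 1144w + 5280) + (0)
Last nonzero remainder: −44w**3 − 220w**2 + 1144w + 5280. Dividing through by −44 gives the monic gcd w**3 + 5w**2 − 26w − 120.
Cancel w**3 + 5w**2 − 26w − 120 from numerator and denominator to get the reduced form.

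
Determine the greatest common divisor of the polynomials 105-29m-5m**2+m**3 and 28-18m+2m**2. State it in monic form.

-7+m

Euclidean algorithm in ℚ[m]:
  m**3-5m**2-29m+105 = ((1/2)m+2)(2m**2-18m+28) + (-7m+49)
  2m**2-18m+28 = (-(2/7)m+4/7)(-7m+49) + (0)
Last nonzero remainder: -7m+49. Dividing through by -7 gives the monic gcd m-7.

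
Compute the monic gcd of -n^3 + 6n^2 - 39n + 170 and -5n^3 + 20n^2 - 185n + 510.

n^2 - n + 34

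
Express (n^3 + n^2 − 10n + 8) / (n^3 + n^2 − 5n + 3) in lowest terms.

(n^2 + 2n − 8)/(n^2 + 2n − 3)

Repeated division with remainder:
  n^3 + n^2 − 10n + 8 = (n^3 + n^2 − 5n + 3) + (−5n + 5)
  n^3 + n^2 − 5n + 3 = (−(1/5)n^2 − (2/5)n + 3/5)(−5n + 5) + (0)
Last nonzero remainder: −5n + 5. Dividing through by −5 gives the monic gcd n − 1.
Cancel n − 1 from numerator and denominator to get the reduced form.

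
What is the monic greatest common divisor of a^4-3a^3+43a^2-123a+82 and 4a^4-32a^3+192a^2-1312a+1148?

a^3-a^2+41a-41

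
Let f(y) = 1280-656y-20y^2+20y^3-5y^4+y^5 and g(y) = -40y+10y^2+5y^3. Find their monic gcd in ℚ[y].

-8+2y+y^2

By polynomial division,
  y^5-5y^4+20y^3-20y^2-656y+1280 = ((1/5)y^2-(7/5)y+42/5)(5y^3+10y^2-40y) + (-160y^2-320y+1280)
  5y^3+10y^2-40y = (-(1/32)y)(-160y^2-320y+1280) + (0)
Last nonzero remainder: -160y^2-320y+1280. Dividing through by -160 gives the monic gcd y^2+2y-8.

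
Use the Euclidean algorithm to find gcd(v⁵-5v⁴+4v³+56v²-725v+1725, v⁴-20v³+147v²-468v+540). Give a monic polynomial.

Apply the Euclidean algorithm:
  v⁵-5v⁴+4v³+56v²-725v+1725 = (v+15)(v⁴-20v³+147v²-468v+540) + (157v³-1681v²+5755v-6375)
  v⁴-20v³+147v²-468v+540 = ((1/157)v-1459/24649)(157v³-1681v²+5755v-6375) + ((267289/24649)v²-(2138312/24649)v+4009335/24649)
  157v³-1681v²+5755v-6375 = ((3869893/267289)v-10475825/267289)((267289/24649)v²-(2138312/24649)v+4009335/24649) + (0)
Last nonzero remainder: (267289/24649)v²-(2138312/24649)v+4009335/24649. Dividing through by 267289/24649 gives the monic gcd v²-8v+15.

v²-8v+15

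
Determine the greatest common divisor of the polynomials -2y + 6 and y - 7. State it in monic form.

1

Repeated division with remainder:
  -2y + 6 = (-2)(y - 7) + (-8)
  y - 7 = (-(1/8)y + 7/8)(-8) + (0)
The last nonzero remainder is the constant -8, so the polynomials are coprime and gcd = 1.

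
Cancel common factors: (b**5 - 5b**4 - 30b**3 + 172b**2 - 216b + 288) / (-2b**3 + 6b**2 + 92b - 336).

By polynomial division,
  b**5 - 5b**4 - 30b**3 + 172b**2 - 216b + 288 = (-(1/2)b**2 + b - 5)(-2b**3 + 6b**2 + 92b - 336) + (-58b**2 + 580b - 1392)
  -2b**3 + 6b**2 + 92b - 336 = ((1/29)b + 7/29)(-58b**2 + 580b - 1392) + (0)
Last nonzero remainder: -58b**2 + 580b - 1392. Dividing through by -58 gives the monic gcd b**2 - 10b + 24.
Cancel b**2 - 10b + 24 from numerator and denominator to get the reduced form.

(-b**3 - 5b**2 + 4b - 12)/(2b + 14)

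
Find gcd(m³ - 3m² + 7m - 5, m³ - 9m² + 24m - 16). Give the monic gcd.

m - 1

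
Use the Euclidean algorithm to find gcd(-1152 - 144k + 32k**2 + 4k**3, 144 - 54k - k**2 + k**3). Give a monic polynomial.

-48 + 2k + k**2

Apply the Euclidean algorithm:
  4k**3 + 32k**2 - 144k - 1152 = (4)(k**3 - k**2 - 54k + 144) + (36k**2 + 72k - 1728)
  k**3 - k**2 - 54k + 144 = ((1/36)k - 1/12)(36k**2 + 72k - 1728) + (0)
Last nonzero remainder: 36k**2 + 72k - 1728. Dividing through by 36 gives the monic gcd k**2 + 2k - 48.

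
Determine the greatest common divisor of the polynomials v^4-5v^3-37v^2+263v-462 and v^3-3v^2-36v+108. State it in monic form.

v-6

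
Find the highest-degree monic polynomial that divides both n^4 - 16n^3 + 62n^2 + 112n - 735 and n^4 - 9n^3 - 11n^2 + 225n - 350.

Apply the Euclidean algorithm:
  n^4 - 16n^3 + 62n^2 + 112n - 735 = (n^4 - 9n^3 - 11n^2 + 225n - 350) + (-7n^3 + 73n^2 - 113n - 385)
  n^4 - 9n^3 - 11n^2 + 225n - 350 = (-(1/7)n - 10/49)(-7n^3 + 73n^2 - 113n - 385) + (-(600/49)n^2 + (7200/49)n - 3000/7)
  -7n^3 + 73n^2 - 113n - 385 = ((343/600)n + 539/600)(-(600/49)n^2 + (7200/49)n - 3000/7) + (0)
Last nonzero remainder: -(600/49)n^2 + (7200/49)n - 3000/7. Dividing through by -600/49 gives the monic gcd n^2 - 12n + 35.

n^2 - 12n + 35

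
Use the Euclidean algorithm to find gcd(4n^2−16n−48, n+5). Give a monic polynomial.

1

Repeated division with remainder:
  4n^2−16n−48 = (4n−36)(n+5) + (132)
  n+5 = ((1/132)n+5/132)(132) + (0)
The last nonzero remainder is the constant 132, so the polynomials are coprime and gcd = 1.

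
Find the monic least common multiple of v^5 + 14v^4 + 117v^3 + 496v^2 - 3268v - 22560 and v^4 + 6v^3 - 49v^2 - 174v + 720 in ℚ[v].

v^6 + 11v^5 + 75v^4 + 145v^3 - 4756v^2 - 12756v + 67680

Repeated division with remainder:
  v^5 + 14v^4 + 117v^3 + 496v^2 - 3268v - 22560 = (v + 8)(v^4 + 6v^3 - 49v^2 - 174v + 720) + (118v^3 + 1062v^2 - 2596v - 28320)
  v^4 + 6v^3 - 49v^2 - 174v + 720 = ((1/118)v - 3/118)(118v^3 + 1062v^2 - 2596v - 28320) + (0)
Last nonzero remainder: 118v^3 + 1062v^2 - 2596v - 28320. Dividing through by 118 gives the monic gcd v^3 + 9v^2 - 22v - 240.
Then lcm(f, g) = f·g / gcd(f, g); expanding and making the result monic gives the answer.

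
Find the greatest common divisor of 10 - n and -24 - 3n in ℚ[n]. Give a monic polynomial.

1

Apply the Euclidean algorithm:
  -n + 10 = (1/3)(-3n - 24) + (18)
  -3n - 24 = (-(1/6)n - 4/3)(18) + (0)
The last nonzero remainder is the constant 18, so the polynomials are coprime and gcd = 1.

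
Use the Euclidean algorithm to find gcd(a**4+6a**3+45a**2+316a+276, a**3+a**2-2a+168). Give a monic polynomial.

a+6

Apply the Euclidean algorithm:
  a**4+6a**3+45a**2+316a+276 = (a+5)(a**3+a**2-2a+168) + (42a**2+158a-564)
  a**3+a**2-2a+168 = ((1/42)a-29/441)(42a**2+158a-564) + ((9622/441)a+19244/147)
  42a**2+158a-564 = ((9261/4811)a-20727/4811)((9622/441)a+19244/147) + (0)
Last nonzero remainder: (9622/441)a+19244/147. Dividing through by 9622/441 gives the monic gcd a+6.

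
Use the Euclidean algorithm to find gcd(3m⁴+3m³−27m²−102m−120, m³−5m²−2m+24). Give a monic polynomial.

m²−2m−8

Euclidean algorithm in ℚ[m]:
  3m⁴+3m³−27m²−102m−120 = (3m+18)(m³−5m²−2m+24) + (69m²−138m−552)
  m³−5m²−2m+24 = ((1/69)m−1/23)(69m²−138m−552) + (0)
Last nonzero remainder: 69m²−138m−552. Dividing through by 69 gives the monic gcd m²−2m−8.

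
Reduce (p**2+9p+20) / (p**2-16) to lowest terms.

Apply the Euclidean algorithm:
  p**2+9p+20 = (p**2-16) + (9p+36)
  p**2-16 = ((1/9)p-4/9)(9p+36) + (0)
Last nonzero remainder: 9p+36. Dividing through by 9 gives the monic gcd p+4.
Cancel p+4 from numerator and denominator to get the reduced form.

(p+5)/(p-4)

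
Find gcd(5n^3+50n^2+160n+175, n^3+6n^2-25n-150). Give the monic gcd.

n+5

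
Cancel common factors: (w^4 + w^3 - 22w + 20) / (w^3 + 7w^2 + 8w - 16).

(w^3 + 2w^2 + 2w - 20)/(w^2 + 8w + 16)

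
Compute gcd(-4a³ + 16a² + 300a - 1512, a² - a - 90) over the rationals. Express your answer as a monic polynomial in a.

Euclidean algorithm in ℚ[a]:
  -4a³ + 16a² + 300a - 1512 = (-4a + 12)(a² - a - 90) + (-48a - 432)
  a² - a - 90 = (-(1/48)a + 5/24)(-48a - 432) + (0)
Last nonzero remainder: -48a - 432. Dividing through by -48 gives the monic gcd a + 9.

a + 9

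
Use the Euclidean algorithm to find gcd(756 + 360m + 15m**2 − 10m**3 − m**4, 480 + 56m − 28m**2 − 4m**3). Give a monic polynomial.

By polynomial division,
  −m**4 − 10m**3 + 15m**2 + 360m + 756 = ((1/4)m + 3/4)(−4m**3 − 28m**2 + 56m + 480) + (22m**2 + 198m + 396)
  −4m**3 − 28m**2 + 56m + 480 = (−(2/11)m + 4/11)(22m**2 + 198m + 396) + (56m + 336)
  22m**2 + 198m + 396 = ((11/28)m + 33/28)(56m + 336) + (0)
Last nonzero remainder: 56m + 336. Dividing through by 56 gives the monic gcd m + 6.

6 + m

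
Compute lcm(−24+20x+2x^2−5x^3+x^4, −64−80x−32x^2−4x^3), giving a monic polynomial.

−192+16x+112x^2−8x^3−20x^4+x^5+x^6

Euclidean algorithm in ℚ[x]:
  x^4−5x^3+2x^2+20x−24 = (−(1/4)x+13/4)(−4x^3−32x^2−80x−64) + (86x^2+264x+184)
  −4x^3−32x^2−80x−64 = (−(2/43)x−424/1849)(86x^2+264x+184) + (−(20160/1849)x−40320/1849)
  86x^2+264x+184 = (−(79507/10080)x−42527/5040)(−(20160/1849)x−40320/1849) + (0)
Last nonzero remainder: −(20160/1849)x−40320/1849. Dividing through by −20160/1849 gives the monic gcd x+2.
Then lcm(f, g) = f·g / gcd(f, g); expanding and making the result monic gives the answer.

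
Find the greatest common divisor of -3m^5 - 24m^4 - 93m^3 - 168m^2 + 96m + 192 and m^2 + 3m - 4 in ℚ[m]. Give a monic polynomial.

By polynomial division,
  -3m^5 - 24m^4 - 93m^3 - 168m^2 + 96m + 192 = (-3m^3 - 15m^2 - 60m - 48)(m^2 + 3m - 4) + (0)
The last nonzero remainder m^2 + 3m - 4 is already monic.

m^2 + 3m - 4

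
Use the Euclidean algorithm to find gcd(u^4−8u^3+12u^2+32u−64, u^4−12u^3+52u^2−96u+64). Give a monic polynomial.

u^3−10u^2+32u−32

Euclidean algorithm in ℚ[u]:
  u^4−8u^3+12u^2+32u−64 = (u^4−12u^3+52u^2−96u+64) + (4u^3−40u^2+128u−128)
  u^4−12u^3+52u^2−96u+64 = ((1/4)u−1/2)(4u^3−40u^2+128u−128) + (0)
Last nonzero remainder: 4u^3−40u^2+128u−128. Dividing through by 4 gives the monic gcd u^3−10u^2+32u−32.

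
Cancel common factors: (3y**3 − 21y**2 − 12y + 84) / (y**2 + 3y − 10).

(3y**2 − 15y − 42)/(y + 5)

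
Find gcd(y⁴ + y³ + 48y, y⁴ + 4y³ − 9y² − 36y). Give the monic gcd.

Repeated division with remainder:
  y⁴ + y³ + 48y = (y⁴ + 4y³ − 9y² − 36y) + (−3y³ + 9y² + 84y)
  y⁴ + 4y³ − 9y² − 36y = (−(1/3)y − 7/3)(−3y³ + 9y² + 84y) + (40y² + 160y)
  −3y³ + 9y² + 84y = (−(3/40)y + 21/40)(40y² + 160y) + (0)
Last nonzero remainder: 40y² + 160y. Dividing through by 40 gives the monic gcd y² + 4y.

y² + 4y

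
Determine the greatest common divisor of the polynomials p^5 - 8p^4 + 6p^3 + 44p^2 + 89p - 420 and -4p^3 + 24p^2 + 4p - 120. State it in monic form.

By polynomial division,
  p^5 - 8p^4 + 6p^3 + 44p^2 + 89p - 420 = (-(1/4)p^2 + (1/2)p + 5/4)(-4p^3 + 24p^2 + 4p - 120) + (-18p^2 + 144p - 270)
  -4p^3 + 24p^2 + 4p - 120 = ((2/9)p + 4/9)(-18p^2 + 144p - 270) + (0)
Last nonzero remainder: -18p^2 + 144p - 270. Dividing through by -18 gives the monic gcd p^2 - 8p + 15.

p^2 - 8p + 15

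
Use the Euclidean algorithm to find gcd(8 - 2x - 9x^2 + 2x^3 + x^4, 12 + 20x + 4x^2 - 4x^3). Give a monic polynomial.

Euclidean algorithm in ℚ[x]:
  x^4 + 2x^3 - 9x^2 - 2x + 8 = (-(1/4)x - 3/4)(-4x^3 + 4x^2 + 20x + 12) + (-x^2 + 16x + 17)
  -4x^3 + 4x^2 + 20x + 12 = (4x + 60)(-x^2 + 16x + 17) + (-1008x - 1008)
  -x^2 + 16x + 17 = ((1/1008)x - 17/1008)(-1008x - 1008) + (0)
Last nonzero remainder: -1008x - 1008. Dividing through by -1008 gives the monic gcd x + 1.

1 + x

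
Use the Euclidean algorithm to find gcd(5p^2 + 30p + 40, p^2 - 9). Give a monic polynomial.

Apply the Euclidean algorithm:
  5p^2 + 30p + 40 = (5)(p^2 - 9) + (30p + 85)
  p^2 - 9 = ((1/30)p - 17/180)(30p + 85) + (-35/36)
  30p + 85 = (-(216/7)p - 612/7)(-35/36) + (0)
The last nonzero remainder is the constant -35/36, so the polynomials are coprime and gcd = 1.

1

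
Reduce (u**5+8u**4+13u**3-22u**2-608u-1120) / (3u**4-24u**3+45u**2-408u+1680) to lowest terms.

(u**2+9u+14)/(3u-21)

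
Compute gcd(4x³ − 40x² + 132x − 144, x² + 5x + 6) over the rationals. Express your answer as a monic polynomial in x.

1

Repeated division with remainder:
  4x³ − 40x² + 132x − 144 = (4x − 60)(x² + 5x + 6) + (408x + 216)
  x² + 5x + 6 = ((1/408)x + 19/1734)(408x + 216) + (1050/289)
  408x + 216 = ((19652/175)x + 10404/175)(1050/289) + (0)
The last nonzero remainder is the constant 1050/289, so the polynomials are coprime and gcd = 1.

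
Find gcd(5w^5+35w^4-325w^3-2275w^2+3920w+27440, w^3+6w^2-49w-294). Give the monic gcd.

w^2-49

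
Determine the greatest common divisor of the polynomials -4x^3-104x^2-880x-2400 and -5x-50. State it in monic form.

x+10

Apply the Euclidean algorithm:
  -4x^3-104x^2-880x-2400 = ((4/5)x^2+(64/5)x+48)(-5x-50) + (0)
Last nonzero remainder: -5x-50. Dividing through by -5 gives the monic gcd x+10.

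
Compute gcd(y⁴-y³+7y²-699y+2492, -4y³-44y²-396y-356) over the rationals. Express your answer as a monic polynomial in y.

Apply the Euclidean algorithm:
  y⁴-y³+7y²-699y+2492 = (-(1/4)y+3)(-4y³-44y²-396y-356) + (40y²+400y+3560)
  -4y³-44y²-396y-356 = (-(1/10)y-1/10)(40y²+400y+3560) + (0)
Last nonzero remainder: 40y²+400y+3560. Dividing through by 40 gives the monic gcd y²+10y+89.

y²+10y+89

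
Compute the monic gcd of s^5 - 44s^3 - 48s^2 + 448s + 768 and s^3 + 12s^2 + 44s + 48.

s^2 + 6s + 8

Repeated division with remainder:
  s^5 - 44s^3 - 48s^2 + 448s + 768 = (s^2 - 12s + 56)(s^3 + 12s^2 + 44s + 48) + (-240s^2 - 1440s - 1920)
  s^3 + 12s^2 + 44s + 48 = (-(1/240)s - 1/40)(-240s^2 - 1440s - 1920) + (0)
Last nonzero remainder: -240s^2 - 1440s - 1920. Dividing through by -240 gives the monic gcd s^2 + 6s + 8.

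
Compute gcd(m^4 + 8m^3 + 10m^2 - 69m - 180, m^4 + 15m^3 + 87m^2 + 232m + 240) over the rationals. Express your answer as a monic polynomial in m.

Repeated division with remainder:
  m^4 + 8m^3 + 10m^2 - 69m - 180 = (m^4 + 15m^3 + 87m^2 + 232m + 240) + (-7m^3 - 77m^2 - 301m - 420)
  m^4 + 15m^3 + 87m^2 + 232m + 240 = (-(1/7)m - 4/7)(-7m^3 - 77m^2 - 301m - 420) + (0)
Last nonzero remainder: -7m^3 - 77m^2 - 301m - 420. Dividing through by -7 gives the monic gcd m^3 + 11m^2 + 43m + 60.

m^3 + 11m^2 + 43m + 60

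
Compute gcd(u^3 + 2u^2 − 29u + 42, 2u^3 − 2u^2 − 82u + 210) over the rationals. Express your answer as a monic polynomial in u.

Apply the Euclidean algorithm:
  u^3 + 2u^2 − 29u + 42 = (1/2)(2u^3 − 2u^2 − 82u + 210) + (3u^2 + 12u − 63)
  2u^3 − 2u^2 − 82u + 210 = ((2/3)u − 10/3)(3u^2 + 12u − 63) + (0)
Last nonzero remainder: 3u^2 + 12u − 63. Dividing through by 3 gives the monic gcd u^2 + 4u − 21.

u^2 + 4u − 21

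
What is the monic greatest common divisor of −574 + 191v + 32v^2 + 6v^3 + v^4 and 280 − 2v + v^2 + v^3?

7 + v

Euclidean algorithm in ℚ[v]:
  v^4 + 6v^3 + 32v^2 + 191v − 574 = (v + 5)(v^3 + v^2 − 2v + 280) + (29v^2 − 79v − 1974)
  v^3 + v^2 − 2v + 280 = ((1/29)v + 108/841)(29v^2 − 79v − 1974) + ((64096/841)v + 448672/841)
  29v^2 − 79v − 1974 = ((24389/64096)v − 118581/32048)((64096/841)v + 448672/841) + (0)
Last nonzero remainder: (64096/841)v + 448672/841. Dividing through by 64096/841 gives the monic gcd v + 7.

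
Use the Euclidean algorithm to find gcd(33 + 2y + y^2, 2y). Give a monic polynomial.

1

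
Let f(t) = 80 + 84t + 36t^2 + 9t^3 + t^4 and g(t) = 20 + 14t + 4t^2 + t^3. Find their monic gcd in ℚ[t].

2 + t

Repeated division with remainder:
  t^4 + 9t^3 + 36t^2 + 84t + 80 = (t + 5)(t^3 + 4t^2 + 14t + 20) + (2t^2 - 6t - 20)
  t^3 + 4t^2 + 14t + 20 = ((1/2)t + 7/2)(2t^2 - 6t - 20) + (45t + 90)
  2t^2 - 6t - 20 = ((2/45)t - 2/9)(45t + 90) + (0)
Last nonzero remainder: 45t + 90. Dividing through by 45 gives the monic gcd t + 2.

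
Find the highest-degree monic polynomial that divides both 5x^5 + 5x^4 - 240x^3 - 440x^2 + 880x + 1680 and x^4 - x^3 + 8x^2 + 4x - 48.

x^2 - 4

Repeated division with remainder:
  5x^5 + 5x^4 - 240x^3 - 440x^2 + 880x + 1680 = (5x + 10)(x^4 - x^3 + 8x^2 + 4x - 48) + (-270x^3 - 540x^2 + 1080x + 2160)
  x^4 - x^3 + 8x^2 + 4x - 48 = (-(1/270)x + 1/90)(-270x^3 - 540x^2 + 1080x + 2160) + (18x^2 - 72)
  -270x^3 - 540x^2 + 1080x + 2160 = (-15x - 30)(18x^2 - 72) + (0)
Last nonzero remainder: 18x^2 - 72. Dividing through by 18 gives the monic gcd x^2 - 4.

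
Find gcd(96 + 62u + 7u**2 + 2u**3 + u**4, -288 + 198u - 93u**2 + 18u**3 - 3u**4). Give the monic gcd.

Repeated division with remainder:
  u**4 + 2u**3 + 7u**2 + 62u + 96 = (-1/3)(-3u**4 + 18u**3 - 93u**2 + 198u - 288) + (8u**3 - 24u**2 + 128u)
  -3u**4 + 18u**3 - 93u**2 + 198u - 288 = (-(3/8)u + 9/8)(8u**3 - 24u**2 + 128u) + (-18u**2 + 54u - 288)
  8u**3 - 24u**2 + 128u = (-(4/9)u)(-18u**2 + 54u - 288) + (0)
Last nonzero remainder: -18u**2 + 54u - 288. Dividing through by -18 gives the monic gcd u**2 - 3u + 16.

16 - 3u + u**2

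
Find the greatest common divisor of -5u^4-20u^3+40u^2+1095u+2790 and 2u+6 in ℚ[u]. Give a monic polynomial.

Apply the Euclidean algorithm:
  -5u^4-20u^3+40u^2+1095u+2790 = (-(5/2)u^3-(5/2)u^2+(55/2)u+465)(2u+6) + (0)
Last nonzero remainder: 2u+6. Dividing through by 2 gives the monic gcd u+3.

u+3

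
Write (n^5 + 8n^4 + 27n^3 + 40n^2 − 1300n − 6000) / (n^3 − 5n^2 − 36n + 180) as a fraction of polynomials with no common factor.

(n^3 + 7n^2 + 50n + 200)/(n − 6)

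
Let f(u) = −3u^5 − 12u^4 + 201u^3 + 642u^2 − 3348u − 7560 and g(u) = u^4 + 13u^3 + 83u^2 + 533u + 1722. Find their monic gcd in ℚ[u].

u^2 + 13u + 42

Euclidean algorithm in ℚ[u]:
  −3u^5 − 12u^4 + 201u^3 + 642u^2 − 3348u − 7560 = (−3u + 27)(u^4 + 13u^3 + 83u^2 + 533u + 1722) + (99u^3 − 12573u − 54054)
  u^4 + 13u^3 + 83u^2 + 533u + 1722 = ((1/99)u + 13/99)(99u^3 − 12573u − 54054) + (210u^2 + 2730u + 8820)
  99u^3 − 12573u − 54054 = ((33/70)u − 429/70)(210u^2 + 2730u + 8820) + (0)
Last nonzero remainder: 210u^2 + 2730u + 8820. Dividing through by 210 gives the monic gcd u^2 + 13u + 42.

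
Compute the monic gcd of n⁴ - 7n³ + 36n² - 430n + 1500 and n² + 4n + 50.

n² + 4n + 50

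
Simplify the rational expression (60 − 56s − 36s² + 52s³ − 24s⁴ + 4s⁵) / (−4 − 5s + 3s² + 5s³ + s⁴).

Apply the Euclidean algorithm:
  4s⁵ − 24s⁴ + 52s³ − 36s² − 56s + 60 = (4s − 44)(s⁴ + 5s³ + 3s² − 5s − 4) + (260s³ + 116s² − 260s − 116)
  s⁴ + 5s³ + 3s² − 5s − 4 = ((1/260)s + 74/4225)(260s³ + 116s² − 260s − 116) + ((8316/4225)s² − 8316/4225)
  260s³ + 116s² − 260s − 116 = ((274625/2079)s + 122525/2079)((8316/4225)s² − 8316/4225) + (0)
Last nonzero remainder: (8316/4225)s² − 8316/4225. Dividing through by 8316/4225 gives the monic gcd s² − 1.
Cancel s² − 1 from numerator and denominator to get the reduced form.

(−60 + 56s − 24s² + 4s³)/(4 + 5s + s²)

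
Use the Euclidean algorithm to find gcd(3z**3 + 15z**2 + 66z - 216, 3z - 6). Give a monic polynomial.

By polynomial division,
  3z**3 + 15z**2 + 66z - 216 = (z**2 + 7z + 36)(3z - 6) + (0)
Last nonzero remainder: 3z - 6. Dividing through by 3 gives the monic gcd z - 2.

z - 2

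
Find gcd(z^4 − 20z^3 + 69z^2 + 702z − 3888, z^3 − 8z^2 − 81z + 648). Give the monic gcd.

By polynomial division,
  z^4 − 20z^3 + 69z^2 + 702z − 3888 = (z − 12)(z^3 − 8z^2 − 81z + 648) + (54z^2 − 918z + 3888)
  z^3 − 8z^2 − 81z + 648 = ((1/54)z + 1/6)(54z^2 − 918z + 3888) + (0)
Last nonzero remainder: 54z^2 − 918z + 3888. Dividing through by 54 gives the monic gcd z^2 − 17z + 72.

z^2 − 17z + 72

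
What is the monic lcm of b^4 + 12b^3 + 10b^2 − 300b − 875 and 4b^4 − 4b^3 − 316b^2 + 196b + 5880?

Repeated division with remainder:
  b^4 + 12b^3 + 10b^2 − 300b − 875 = (1/4)(4b^4 − 4b^3 − 316b^2 + 196b + 5880) + (13b^3 + 89b^2 − 349b − 2345)
  4b^4 − 4b^3 − 316b^2 + 196b + 5880 = ((4/13)b − 408/169)(13b^3 + 89b^2 − 349b − 2345) + ((1056/169)b^2 + (12672/169)b + 36960/169)
  13b^3 + 89b^2 − 349b − 2345 = ((2197/1056)b − 11323/1056)((1056/169)b^2 + (12672/169)b + 36960/169) + (0)
Last nonzero remainder: (1056/169)b^2 + (12672/169)b + 36960/169. Dividing through by 1056/169 gives the monic gcd b^2 + 12b + 35.
Then lcm(f, g) = f·g / gcd(f, g); expanding and making the result monic gives the answer.

b^6 − b^5 − 104b^4 + 74b^3 + 3445b^2 − 1225b − 36750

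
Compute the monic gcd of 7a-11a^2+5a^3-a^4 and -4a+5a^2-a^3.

-a+a^2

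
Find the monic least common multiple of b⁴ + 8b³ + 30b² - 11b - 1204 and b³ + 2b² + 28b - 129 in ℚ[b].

b⁵ + 5b⁴ + 6b³ - 101b² - 1171b + 3612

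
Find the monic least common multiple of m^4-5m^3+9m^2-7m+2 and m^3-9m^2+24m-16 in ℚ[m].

By polynomial division,
  m^4-5m^3+9m^2-7m+2 = (m+4)(m^3-9m^2+24m-16) + (21m^2-87m+66)
  m^3-9m^2+24m-16 = ((1/21)m-34/147)(21m^2-87m+66) + ((36/49)m-36/49)
  21m^2-87m+66 = ((343/12)m-539/6)((36/49)m-36/49) + (0)
Last nonzero remainder: (36/49)m-36/49. Dividing through by 36/49 gives the monic gcd m-1.
Then lcm(f, g) = f·g / gcd(f, g); expanding and making the result monic gives the answer.

m^6-13m^5+65m^4-159m^3+202m^2-128m+32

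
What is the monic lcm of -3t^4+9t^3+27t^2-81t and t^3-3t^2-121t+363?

t^6-3t^5-130t^4+390t^3+1089t^2-3267t

Apply the Euclidean algorithm:
  -3t^4+9t^3+27t^2-81t = (-3t)(t^3-3t^2-121t+363) + (-336t^2+1008t)
  t^3-3t^2-121t+363 = (-(1/336)t)(-336t^2+1008t) + (-121t+363)
  -336t^2+1008t = ((336/121)t)(-121t+363) + (0)
Last nonzero remainder: -121t+363. Dividing through by -121 gives the monic gcd t-3.
Then lcm(f, g) = f·g / gcd(f, g); expanding and making the result monic gives the answer.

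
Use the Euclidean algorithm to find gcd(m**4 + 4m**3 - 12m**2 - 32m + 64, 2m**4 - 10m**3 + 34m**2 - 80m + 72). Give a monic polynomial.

By polynomial division,
  m**4 + 4m**3 - 12m**2 - 32m + 64 = (1/2)(2m**4 - 10m**3 + 34m**2 - 80m + 72) + (9m**3 - 29m**2 + 8m + 28)
  2m**4 - 10m**3 + 34m**2 - 80m + 72 = ((2/9)m - 32/81)(9m**3 - 29m**2 + 8m + 28) + ((1682/81)m**2 - (6728/81)m + 6728/81)
  9m**3 - 29m**2 + 8m + 28 = ((729/1682)m + 567/1682)((1682/81)m**2 - (6728/81)m + 6728/81) + (0)
Last nonzero remainder: (1682/81)m**2 - (6728/81)m + 6728/81. Dividing through by 1682/81 gives the monic gcd m**2 - 4m + 4.

m**2 - 4m + 4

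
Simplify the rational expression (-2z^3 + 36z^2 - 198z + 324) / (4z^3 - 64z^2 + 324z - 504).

Apply the Euclidean algorithm:
  -2z^3 + 36z^2 - 198z + 324 = (-1/2)(4z^3 - 64z^2 + 324z - 504) + (4z^2 - 36z + 72)
  4z^3 - 64z^2 + 324z - 504 = (z - 7)(4z^2 - 36z + 72) + (0)
Last nonzero remainder: 4z^2 - 36z + 72. Dividing through by 4 gives the monic gcd z^2 - 9z + 18.
Cancel z^2 - 9z + 18 from numerator and denominator to get the reduced form.

(-z + 9)/(2z - 14)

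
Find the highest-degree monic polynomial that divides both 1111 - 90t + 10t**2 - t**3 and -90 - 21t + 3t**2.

1

Repeated division with remainder:
  -t**3 + 10t**2 - 90t + 1111 = (-(1/3)t + 1)(3t**2 - 21t - 90) + (-99t + 1201)
  3t**2 - 21t - 90 = (-(1/33)t - 508/3267)(-99t + 1201) + (316078/3267)
  -99t + 1201 = (-(323433/316078)t + 3923667/316078)(316078/3267) + (0)
The last nonzero remainder is the constant 316078/3267, so the polynomials are coprime and gcd = 1.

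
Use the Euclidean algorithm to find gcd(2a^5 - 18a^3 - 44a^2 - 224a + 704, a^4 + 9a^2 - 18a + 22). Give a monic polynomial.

a^2 + 2a + 11

Apply the Euclidean algorithm:
  2a^5 - 18a^3 - 44a^2 - 224a + 704 = (2a)(a^4 + 9a^2 - 18a + 22) + (-36a^3 - 8a^2 - 268a + 704)
  a^4 + 9a^2 - 18a + 22 = (-(1/36)a + 1/162)(-36a^3 - 8a^2 - 268a + 704) + ((130/81)a^2 + (260/81)a + 1430/81)
  -36a^3 - 8a^2 - 268a + 704 = (-(1458/65)a + 2592/65)((130/81)a^2 + (260/81)a + 1430/81) + (0)
Last nonzero remainder: (130/81)a^2 + (260/81)a + 1430/81. Dividing through by 130/81 gives the monic gcd a^2 + 2a + 11.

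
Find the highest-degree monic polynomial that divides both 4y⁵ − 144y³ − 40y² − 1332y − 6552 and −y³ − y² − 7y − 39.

Repeated division with remainder:
  4y⁵ − 144y³ − 40y² − 1332y − 6552 = (−4y² + 4y + 168)(−y³ − y² − 7y − 39) + (0)
Last nonzero remainder: −y³ − y² − 7y − 39. Dividing through by −1 gives the monic gcd y³ + y² + 7y + 39.

y³ + y² + 7y + 39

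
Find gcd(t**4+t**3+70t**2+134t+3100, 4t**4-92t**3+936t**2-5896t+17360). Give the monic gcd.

By polynomial division,
  t**4+t**3+70t**2+134t+3100 = (1/4)(4t**4-92t**3+936t**2-5896t+17360) + (24t**3-164t**2+1608t-1240)
  4t**4-92t**3+936t**2-5896t+17360 = ((1/6)t-97/36)(24t**3-164t**2+1608t-1240) + ((2035/9)t**2-(4070/3)t+126170/9)
  24t**3-164t**2+1608t-1240 = ((216/2035)t-36/407)((2035/9)t**2-(4070/3)t+126170/9) + (0)
Last nonzero remainder: (2035/9)t**2-(4070/3)t+126170/9. Dividing through by 2035/9 gives the monic gcd t**2-6t+62.

t**2-6t+62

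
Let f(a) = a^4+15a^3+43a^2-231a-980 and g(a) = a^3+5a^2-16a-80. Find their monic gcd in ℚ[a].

a^2+a-20

By polynomial division,
  a^4+15a^3+43a^2-231a-980 = (a+10)(a^3+5a^2-16a-80) + (9a^2+9a-180)
  a^3+5a^2-16a-80 = ((1/9)a+4/9)(9a^2+9a-180) + (0)
Last nonzero remainder: 9a^2+9a-180. Dividing through by 9 gives the monic gcd a^2+a-20.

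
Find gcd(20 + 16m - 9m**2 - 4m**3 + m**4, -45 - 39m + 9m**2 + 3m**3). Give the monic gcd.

1 + m

Repeated division with remainder:
  m**4 - 4m**3 - 9m**2 + 16m + 20 = ((1/3)m - 7/3)(3m**3 + 9m**2 - 39m - 45) + (25m**2 - 60m - 85)
  3m**3 + 9m**2 - 39m - 45 = ((3/25)m + 81/125)(25m**2 - 60m - 85) + ((252/25)m + 252/25)
  25m**2 - 60m - 85 = ((625/252)m - 2125/252)((252/25)m + 252/25) + (0)
Last nonzero remainder: (252/25)m + 252/25. Dividing through by 252/25 gives the monic gcd m + 1.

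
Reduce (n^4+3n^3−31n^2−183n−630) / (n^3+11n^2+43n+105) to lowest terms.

(n^2−n−42)/(n+7)

Repeated division with remainder:
  n^4+3n^3−31n^2−183n−630 = (n−8)(n^3+11n^2+43n+105) + (14n^2+56n+210)
  n^3+11n^2+43n+105 = ((1/14)n+1/2)(14n^2+56n+210) + (0)
Last nonzero remainder: 14n^2+56n+210. Dividing through by 14 gives the monic gcd n^2+4n+15.
Cancel n^2+4n+15 from numerator and denominator to get the reduced form.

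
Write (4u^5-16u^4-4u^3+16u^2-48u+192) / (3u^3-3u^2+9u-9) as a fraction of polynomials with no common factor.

By polynomial division,
  4u^5-16u^4-4u^3+16u^2-48u+192 = ((4/3)u^2-4u-28/3)(3u^3-3u^2+9u-9) + (36u^2+108)
  3u^3-3u^2+9u-9 = ((1/12)u-1/12)(36u^2+108) + (0)
Last nonzero remainder: 36u^2+108. Dividing through by 36 gives the monic gcd u^2+3.
Cancel u^2+3 from numerator and denominator to get the reduced form.

(4u^3-16u^2-16u+64)/(3u-3)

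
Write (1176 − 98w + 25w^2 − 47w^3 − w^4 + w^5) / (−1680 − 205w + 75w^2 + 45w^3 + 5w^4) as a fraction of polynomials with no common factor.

(−56 − 6w − 5w^2 + w^3)/(80 + 25w + 5w^2)

By polynomial division,
  w^5 − w^4 − 47w^3 + 25w^2 − 98w + 1176 = ((1/5)w − 2)(5w^4 + 45w^3 + 75w^2 − 205w − 1680) + (28w^3 + 216w^2 − 172w − 2184)
  5w^4 + 45w^3 + 75w^2 − 205w − 1680 = ((5/28)w + 45/196)(28w^3 + 216w^2 − 172w − 2184) + ((2750/49)w^2 + (11000/49)w − 8250/7)
  28w^3 + 216w^2 − 172w − 2184 = ((686/1375)w + 2548/1375)((2750/49)w^2 + (11000/49)w − 8250/7) + (0)
Last nonzero remainder: (2750/49)w^2 + (11000/49)w − 8250/7. Dividing through by 2750/49 gives the monic gcd w^2 + 4w − 21.
Cancel w^2 + 4w − 21 from numerator and denominator to get the reduced form.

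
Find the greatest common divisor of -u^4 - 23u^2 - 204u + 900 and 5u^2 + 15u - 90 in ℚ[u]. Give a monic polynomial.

u^2 + 3u - 18

By polynomial division,
  -u^4 - 23u^2 - 204u + 900 = (-(1/5)u^2 + (3/5)u - 10)(5u^2 + 15u - 90) + (0)
Last nonzero remainder: 5u^2 + 15u - 90. Dividing through by 5 gives the monic gcd u^2 + 3u - 18.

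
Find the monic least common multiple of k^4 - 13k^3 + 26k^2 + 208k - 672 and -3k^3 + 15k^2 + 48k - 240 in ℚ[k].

Repeated division with remainder:
  k^4 - 13k^3 + 26k^2 + 208k - 672 = (-(1/3)k + 8/3)(-3k^3 + 15k^2 + 48k - 240) + (2k^2 - 32)
  -3k^3 + 15k^2 + 48k - 240 = (-(3/2)k + 15/2)(2k^2 - 32) + (0)
Last nonzero remainder: 2k^2 - 32. Dividing through by 2 gives the monic gcd k^2 - 16.
Then lcm(f, g) = f·g / gcd(f, g); expanding and making the result monic gives the answer.

k^5 - 18k^4 + 91k^3 + 78k^2 - 1712k + 3360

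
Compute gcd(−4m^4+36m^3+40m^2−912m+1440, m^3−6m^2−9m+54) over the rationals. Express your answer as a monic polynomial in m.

Repeated division with remainder:
  −4m^4+36m^3+40m^2−912m+1440 = (−4m+12)(m^3−6m^2−9m+54) + (76m^2−588m+792)
  m^3−6m^2−9m+54 = ((1/76)m+33/1444)(76m^2−588m+792) + (−(2160/361)m+12960/361)
  76m^2−588m+792 = (−(6859/540)m+3971/180)(−(2160/361)m+12960/361) + (0)
Last nonzero remainder: −(2160/361)m+12960/361. Dividing through by −2160/361 gives the monic gcd m−6.

m−6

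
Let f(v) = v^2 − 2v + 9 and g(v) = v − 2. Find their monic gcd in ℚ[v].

Repeated division with remainder:
  v^2 − 2v + 9 = (v)(v − 2) + (9)
  v − 2 = ((1/9)v − 2/9)(9) + (0)
The last nonzero remainder is the constant 9, so the polynomials are coprime and gcd = 1.

1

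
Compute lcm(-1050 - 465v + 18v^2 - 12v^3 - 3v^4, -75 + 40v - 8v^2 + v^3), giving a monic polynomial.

-1050 - 115v + 173v^2 - 18v^3 + v^4 + v^5

Repeated division with remainder:
  -3v^4 - 12v^3 + 18v^2 - 465v - 1050 = (-3v - 36)(v^3 - 8v^2 + 40v - 75) + (-150v^2 + 750v - 3750)
  v^3 - 8v^2 + 40v - 75 = (-(1/150)v + 1/50)(-150v^2 + 750v - 3750) + (0)
Last nonzero remainder: -150v^2 + 750v - 3750. Dividing through by -150 gives the monic gcd v^2 - 5v + 25.
Then lcm(f, g) = f·g / gcd(f, g); expanding and making the result monic gives the answer.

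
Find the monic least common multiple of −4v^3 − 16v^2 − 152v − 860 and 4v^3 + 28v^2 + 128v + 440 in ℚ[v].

Apply the Euclidean algorithm:
  −4v^3 − 16v^2 − 152v − 860 = (−1)(4v^3 + 28v^2 + 128v + 440) + (12v^2 − 24v − 420)
  4v^3 + 28v^2 + 128v + 440 = ((1/3)v + 3)(12v^2 − 24v − 420) + (340v + 1700)
  12v^2 − 24v − 420 = ((3/85)v − 21/85)(340v + 1700) + (0)
Last nonzero remainder: 340v + 1700. Dividing through by 340 gives the monic gcd v + 5.
Then lcm(f, g) = f·g / gcd(f, g); expanding and making the result monic gives the answer.

v^5 + 6v^4 + 68v^3 + 379v^2 + 1266v + 4730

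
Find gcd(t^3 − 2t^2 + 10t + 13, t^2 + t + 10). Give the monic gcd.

1

Apply the Euclidean algorithm:
  t^3 − 2t^2 + 10t + 13 = (t − 3)(t^2 + t + 10) + (3t + 43)
  t^2 + t + 10 = ((1/3)t − 40/9)(3t + 43) + (1810/9)
  3t + 43 = ((27/1810)t + 387/1810)(1810/9) + (0)
The last nonzero remainder is the constant 1810/9, so the polynomials are coprime and gcd = 1.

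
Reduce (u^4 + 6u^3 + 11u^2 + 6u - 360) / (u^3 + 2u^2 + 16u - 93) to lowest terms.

(u^3 + 9u^2 + 38u + 120)/(u^2 + 5u + 31)

Euclidean algorithm in ℚ[u]:
  u^4 + 6u^3 + 11u^2 + 6u - 360 = (u + 4)(u^3 + 2u^2 + 16u - 93) + (-13u^2 + 35u + 12)
  u^3 + 2u^2 + 16u - 93 = (-(1/13)u - 61/169)(-13u^2 + 35u + 12) + ((4995/169)u - 14985/169)
  -13u^2 + 35u + 12 = (-(2197/4995)u - 676/4995)((4995/169)u - 14985/169) + (0)
Last nonzero remainder: (4995/169)u - 14985/169. Dividing through by 4995/169 gives the monic gcd u - 3.
Cancel u - 3 from numerator and denominator to get the reduced form.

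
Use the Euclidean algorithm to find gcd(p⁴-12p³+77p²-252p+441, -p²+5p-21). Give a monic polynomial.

Apply the Euclidean algorithm:
  p⁴-12p³+77p²-252p+441 = (-p²+7p-21)(-p²+5p-21) + (0)
Last nonzero remainder: -p²+5p-21. Dividing through by -1 gives the monic gcd p²-5p+21.

p²-5p+21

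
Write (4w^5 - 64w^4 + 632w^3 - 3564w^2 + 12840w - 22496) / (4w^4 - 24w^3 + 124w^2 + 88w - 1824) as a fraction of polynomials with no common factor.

Euclidean algorithm in ℚ[w]:
  4w^5 - 64w^4 + 632w^3 - 3564w^2 + 12840w - 22496 = (w - 10)(4w^4 - 24w^3 + 124w^2 + 88w - 1824) + (268w^3 - 2412w^2 + 15544w - 40736)
  4w^4 - 24w^3 + 124w^2 + 88w - 1824 = ((1/67)w + 3/67)(268w^3 - 2412w^2 + 15544w - 40736) + (0)
Last nonzero remainder: 268w^3 - 2412w^2 + 15544w - 40736. Dividing through by 268 gives the monic gcd w^3 - 9w^2 + 58w - 152.
Cancel w^3 - 9w^2 + 58w - 152 from numerator and denominator to get the reduced form.

(w^2 - 7w + 37)/(w + 3)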